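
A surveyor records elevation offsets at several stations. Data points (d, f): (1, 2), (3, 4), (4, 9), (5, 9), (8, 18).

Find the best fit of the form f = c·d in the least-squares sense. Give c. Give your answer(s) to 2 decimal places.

Sums needed: Σd·d = 115.
Right-hand side: Σd·f = 239.
AᵀA·[c]ᵀ = Aᵀf becomes [[115]]·[c]ᵀ = [239]ᵀ.
Hence c = 239 / 115 ≈ 2.07826.

c = 2.08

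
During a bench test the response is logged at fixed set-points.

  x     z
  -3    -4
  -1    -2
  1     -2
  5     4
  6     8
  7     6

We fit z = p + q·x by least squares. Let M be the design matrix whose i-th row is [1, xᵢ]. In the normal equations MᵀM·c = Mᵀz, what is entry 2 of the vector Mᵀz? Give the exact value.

122

Entry 2 ↔ basis x, so (Mᵀz)_{2} = Σᵢ (x)·zᵢ = (-3)·(-4) + (-1)·(-2) + (1)·(-2) + (5)·(4) + (6)·(8) + (7)·(6) = 122.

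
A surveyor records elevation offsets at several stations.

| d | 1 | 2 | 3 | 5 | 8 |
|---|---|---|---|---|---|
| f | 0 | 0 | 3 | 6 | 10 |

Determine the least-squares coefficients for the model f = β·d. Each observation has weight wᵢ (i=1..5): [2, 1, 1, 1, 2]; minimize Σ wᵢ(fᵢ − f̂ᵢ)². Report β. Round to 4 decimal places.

β = 1.1845

The normal equations are: 168·β = 199.
β = 199/168 = 1.18452.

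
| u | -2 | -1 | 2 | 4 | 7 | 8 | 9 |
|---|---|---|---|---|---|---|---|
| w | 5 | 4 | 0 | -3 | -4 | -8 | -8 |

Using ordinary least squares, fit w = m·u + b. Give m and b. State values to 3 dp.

m = -1.184, b = 2.567

Forming AᵀA = [[219, 27]; [27, 7]] and Aᵀw = [-190, -14]ᵀ gives AᵀA·[m, b]ᵀ = Aᵀw.
Eliminating b: 7·(row 1) − 27·(row 2) gives 804·m = 7·(-190) − 27·(-14) = -952, so m = -238/201.
Then b = ((-14) − 27·(-238/201))/7 = 172/67.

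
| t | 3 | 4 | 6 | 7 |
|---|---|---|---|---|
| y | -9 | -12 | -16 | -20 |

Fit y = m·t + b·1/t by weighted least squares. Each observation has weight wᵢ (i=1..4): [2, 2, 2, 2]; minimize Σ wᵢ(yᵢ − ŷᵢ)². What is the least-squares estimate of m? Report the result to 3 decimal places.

m = -2.725

Entries of AᵀWA: Σwᵢ·t·t = 220, Σwᵢ·t·1/t = 8, Σwᵢ·1/t·1/t = 1565/3528.
And Σwᵢ·t·y = -622, Σwᵢ·1/t·y = -484/21.
So AᵀWA·[m, b]ᵀ = AᵀWy: [[220, 8]; [8, 1565/3528]]·[m, b]ᵀ = [-622, -484/21]ᵀ.
Determinant 220·(1565/3528) − 8² = 29627/882.
m = ((-622)·(1565/3528) − 8·(-484/21))/(29627/882) = -161467/59254; b = (220·(-484/21) − 8·(-622))/(29627/882) = -83328/29627.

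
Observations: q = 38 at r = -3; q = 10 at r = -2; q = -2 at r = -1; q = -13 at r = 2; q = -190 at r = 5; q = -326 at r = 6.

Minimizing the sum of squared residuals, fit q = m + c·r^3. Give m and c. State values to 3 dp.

Compute the Gram sums: Σ1 = 6, Σr^3 = 313, Σr^3·r^3 = 63139.
Right-hand side: Σq = -483, Σr^3·q = -95374.
Normal equations: [[6, 313]; [313, 63139]]·[m, c]ᵀ = [-483, -95374]ᵀ.
Eliminating c: 63139·(row 1) − 313·(row 2) gives 280865·m = 63139·(-483) − 313·(-95374) = -644075, so m = -128815/56173.
Then c = ((-95374) − 313·(-128815/56173))/63139 = -84213/56173.

m = -2.293, c = -1.499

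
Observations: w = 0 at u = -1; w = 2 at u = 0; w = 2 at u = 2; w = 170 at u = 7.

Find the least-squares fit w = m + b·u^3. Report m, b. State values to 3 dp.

Sums needed: Σ1 = 4, Σu^3 = 350, Σu^3·u^3 = 117714.
Right-hand side: Σw = 174, Σu^3·w = 58326.
Δ = 4·117714 − 350² = 348356.
m = (174·117714 − 350·58326)/348356 = 17034/87089; b = (4·58326 − 350·174)/348356 = 43101/87089.

m = 0.196, b = 0.495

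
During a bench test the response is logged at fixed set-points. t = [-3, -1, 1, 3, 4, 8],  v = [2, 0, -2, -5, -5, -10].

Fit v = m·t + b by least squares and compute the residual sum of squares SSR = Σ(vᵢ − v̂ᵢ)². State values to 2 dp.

SSR = 0.69

The normal equations are: 100·m + 12·b = -123;  12·m + 6·b = -20.
det = 100·6 − 12² = 456.
m = ((-123)·6 − 12·(-20))/456 = -83/76; b = (100·(-20) − 12·(-123))/456 = -131/114.
Residuals: -29/228, 13/228, 55/228, -131/228, 59/114, -13/114; SSR = 157/228.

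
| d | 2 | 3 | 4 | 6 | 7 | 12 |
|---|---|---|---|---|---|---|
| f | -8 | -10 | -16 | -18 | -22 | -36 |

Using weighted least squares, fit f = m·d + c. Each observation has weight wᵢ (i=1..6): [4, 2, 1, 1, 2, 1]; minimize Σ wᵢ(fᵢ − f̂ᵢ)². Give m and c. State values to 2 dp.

Sums needed: Σwᵢ·d·d = 328, Σwᵢ·d = 50, Σwᵢ·1 = 11.
Right-hand side: Σwᵢ·d·f = -1036, Σwᵢ·f = -166.
Normal equations: [[328, 50]; [50, 11]]·[m, c]ᵀ = [-1036, -166]ᵀ.
Eliminating c: 11·(row 1) − 50·(row 2) gives 1108·m = 11·(-1036) − 50·(-166) = -3096, so m = -774/277.
Then c = ((-166) − 50·(-774/277))/11 = -662/277.

m = -2.79, c = -2.39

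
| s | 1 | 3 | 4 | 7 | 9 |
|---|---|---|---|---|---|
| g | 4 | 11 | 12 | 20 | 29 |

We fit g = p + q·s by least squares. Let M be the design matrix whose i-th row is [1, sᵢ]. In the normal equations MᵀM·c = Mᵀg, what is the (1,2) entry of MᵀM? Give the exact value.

24

Row 1 ↔ basis 1, column 2 ↔ basis s, so (MᵀM)_{1,2} = Σᵢ s = (1)·(1) + (1)·(3) + (1)·(4) + (1)·(7) + (1)·(9) = 24.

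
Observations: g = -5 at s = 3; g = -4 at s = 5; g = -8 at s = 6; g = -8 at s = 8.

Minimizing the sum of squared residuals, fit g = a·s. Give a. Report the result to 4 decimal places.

a = -1.0970

From the data, Σs·s = 134.
Right-hand side: Σs·g = -147.
a = (-147)/134 = -1.09701.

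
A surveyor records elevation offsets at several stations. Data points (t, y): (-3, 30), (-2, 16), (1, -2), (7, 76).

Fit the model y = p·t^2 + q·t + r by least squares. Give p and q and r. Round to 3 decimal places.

From the data, Σt^2·t^2 = 2499, Σt^2·t = 309, Σt^2 = 63, Σt·t = 63, Σt = 3, Σ1 = 4.
Right-hand side: Σt^2·y = 4056, Σt·y = 408, Σy = 120.
So MᵀM·[p, q, r]ᵀ = Mᵀy: [[2499, 309, 63]; [309, 63, 3]; [63, 3, 4]]·[p, q, r]ᵀ = [4056, 408, 120]ᵀ.
Inverting the 3×3 Gram matrix, [p, q, r]ᵀ = [2686/1279, -4878/1279, -276/1279]ᵀ.

p = 2.100, q = -3.814, r = -0.216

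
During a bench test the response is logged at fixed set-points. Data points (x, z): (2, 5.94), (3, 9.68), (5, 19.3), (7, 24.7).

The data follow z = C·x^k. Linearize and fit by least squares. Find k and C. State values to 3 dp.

Taking logs, ln z = k·ln x + ln C, so regress ln z on ln x.
Σln x = 5.3471, Σ(ln x)² = 8.0643, Σln z = 10.2187, Σln x·ln z = 14.7332.
Normal system: [[8.0643, 5.3471]; [5.3471, 4]]·[k, ln C]ᵀ = [14.7332, 10.2187]ᵀ.
Δ = 8.0643·4 − (5.3471)² = 3.6655; k = (14.7332·4 − 5.3471·10.2187)/3.6655 = 1.17100, ln C = (8.0643·10.2187 − 5.3471·14.7332)/3.6655 = 0.98931, so C = exp(0.98931) = 2.68937.

k = 1.171, C = 2.689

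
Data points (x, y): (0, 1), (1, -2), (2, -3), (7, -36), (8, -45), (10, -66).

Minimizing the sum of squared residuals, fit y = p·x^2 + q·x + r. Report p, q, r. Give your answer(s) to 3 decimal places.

p = -0.504, q = -1.705, r = 1.089

AᵀA·[p, q, r]ᵀ = Aᵀy reads: 16514·p + 1864·q + 218·r = -11258;  1864·p + 218·q + 28·r = -1280;  218·p + 28·q + 6·r = -151.
(Σx^2·x^2 = 16514, Σx^2·x = 1864, Σx^2 = 218, Σx·x = 218, Σx = 28, Σ1 = 6, Σx^2·y = -11258, Σx·y = -1280, Σy = -151.)
Solving the 3×3 system (Gaussian elimination) gives p = -5083/10092, q = -8603/5046, r = 3665/3364.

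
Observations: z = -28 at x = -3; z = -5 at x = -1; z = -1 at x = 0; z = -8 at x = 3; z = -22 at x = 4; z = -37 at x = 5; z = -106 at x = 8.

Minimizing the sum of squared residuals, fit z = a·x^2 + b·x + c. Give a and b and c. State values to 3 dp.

Entries of AᵀA: Σx^2·x^2 = 5140, Σx^2·x = 700, Σx^2 = 124, Σx·x = 124, Σx = 16, Σ1 = 7.
And Σx^2·z = -8390, Σx·z = -1056, Σz = -207.
Normal equations: [[5140, 700, 124]; [700, 124, 16]; [124, 16, 7]]·[a, b, c]ᵀ = [-8390, -1056, -207]ᵀ.
Inverting the 3×3 Gram matrix, [a, b, c]ᵀ = [-2363/1164, 3499/1164, -140/291]ᵀ.

a = -2.030, b = 3.006, c = -0.481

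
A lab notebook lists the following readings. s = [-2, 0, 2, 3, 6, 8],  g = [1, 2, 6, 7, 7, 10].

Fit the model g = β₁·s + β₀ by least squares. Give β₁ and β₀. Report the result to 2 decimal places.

β₁ = 0.86, β₀ = 3.05

The normal system AᵀA·[β₁, β₀]ᵀ = Aᵀg is [[117, 17]; [17, 6]]·[β₁, β₀]ᵀ = [153, 33]ᵀ.
Δ = 117·6 − 17² = 413.
β₁ = (153·6 − 17·33)/413 = 51/59; β₀ = (117·33 − 17·153)/413 = 180/59.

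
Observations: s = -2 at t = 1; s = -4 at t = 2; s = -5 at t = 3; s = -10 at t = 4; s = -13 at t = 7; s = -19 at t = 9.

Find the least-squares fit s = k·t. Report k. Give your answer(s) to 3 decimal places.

Compute the Gram sums: Σt·t = 160.
Moment sums: Σt·s = -327.
So AᵀA·[k]ᵀ = Aᵀs: [[160]]·[k]ᵀ = [-327]ᵀ.
Hence k = -327 / 160 ≈ -2.04375.

k = -2.044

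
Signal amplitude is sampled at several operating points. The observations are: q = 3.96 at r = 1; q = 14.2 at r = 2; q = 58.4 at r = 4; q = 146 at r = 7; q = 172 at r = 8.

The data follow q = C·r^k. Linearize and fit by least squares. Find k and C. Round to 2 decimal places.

k = 1.84, C = 4.06

Let Y = ln q. Fitting Y = k·ln r + ln C by least squares:
AᵀA = [[10.5129, 6.1048]; [6.1048, 5]], rhs = [27.8791, 18.2279]ᵀ  (here Σln r = 6.1048, Σ(ln r)² = 10.5129, Σln q = 18.2279, Σln r·ln q = 27.8791).
Δ = 10.5129·5 − (6.1048)² = 15.2960; k = (27.8791·5 − 6.1048·18.2279)/15.2960 = 1.83826, ln C = (10.5129·18.2279 − 6.1048·27.8791)/15.2960 = 1.40114, so C = exp(1.40114) = 4.05981.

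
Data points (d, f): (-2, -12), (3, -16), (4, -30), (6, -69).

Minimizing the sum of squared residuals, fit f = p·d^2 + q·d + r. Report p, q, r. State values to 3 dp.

Forming XᵀX = [[1649, 299, 65]; [299, 65, 11]; [65, 11, 4]] and Xᵀf = [-3156, -558, -127]ᵀ gives XᵀX·[p, q, r]ᵀ = Xᵀf.
Solving the 3×3 system (Gaussian elimination) gives p = -779/372, q = 461/372, r = -35/31.

p = -2.094, q = 1.239, r = -1.129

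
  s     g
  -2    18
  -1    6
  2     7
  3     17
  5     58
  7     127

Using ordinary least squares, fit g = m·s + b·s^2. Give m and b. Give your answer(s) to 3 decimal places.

Forming MᵀM = [[92, 494]; [494, 3140]] and Mᵀg = [1202, 7932]ᵀ gives MᵀM·[m, b]ᵀ = Mᵀg.
det = 92·3140 − 494² = 44844.
m = (1202·3140 − 494·7932)/44844 = -36032/11211; b = (92·7932 − 494·1202)/44844 = 33989/11211.

m = -3.214, b = 3.032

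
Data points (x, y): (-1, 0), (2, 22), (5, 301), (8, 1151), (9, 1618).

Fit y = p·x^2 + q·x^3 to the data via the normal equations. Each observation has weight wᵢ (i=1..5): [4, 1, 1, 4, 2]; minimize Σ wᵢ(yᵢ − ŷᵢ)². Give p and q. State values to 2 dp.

Entries of AᵀWA: Σwᵢ·x^2·x^2 = 30151, Σwᵢ·x^2·x^3 = 252323, Σwᵢ·x^3·x^3 = 2127151.
Moment sums: Σwᵢ·x^2·y = 564385, Σwᵢ·x^3·y = 4754093.
Determinant 30151·2127151 − 252323² = 468833472.
p = (564385·2127151 − 252323·4754093)/468833472 = 13404293/6511576; q = (30151·4754093 − 252323·564385)/468833472 = 12963079/6511576.

p = 2.06, q = 1.99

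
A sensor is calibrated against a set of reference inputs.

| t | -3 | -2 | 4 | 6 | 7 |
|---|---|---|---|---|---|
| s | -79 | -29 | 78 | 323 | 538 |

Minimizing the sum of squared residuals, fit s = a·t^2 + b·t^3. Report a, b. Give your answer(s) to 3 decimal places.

Entries of XᵀX: Σt^2·t^2 = 4050, Σt^2·t^3 = 25332, Σt^3·t^3 = 169194.
Right-hand side: Σt^2·s = 38411, Σt^3·s = 261659.
Eliminating b: 169194·(row 1) − 25332·(row 2) gives 43525476·a = 169194·38411 − 25332·261659 = -129435054, so a = -21572509/7254246.
Then b = (261659 − 25332·(-21572509/7254246))/169194 = 14448583/7254246.

a = -2.974, b = 1.992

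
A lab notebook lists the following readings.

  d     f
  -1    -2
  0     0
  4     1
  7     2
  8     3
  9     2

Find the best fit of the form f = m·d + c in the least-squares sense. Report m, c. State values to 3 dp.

m = 0.391, c = -0.760

Sums needed: Σd·d = 211, Σd = 27, Σ1 = 6.
And Σd·f = 62, Σf = 6.
So MᵀM·[m, c]ᵀ = Mᵀf: [[211, 27]; [27, 6]]·[m, c]ᵀ = [62, 6]ᵀ.
Eliminating c: 6·(row 1) − 27·(row 2) gives 537·m = 6·62 − 27·6 = 210, so m = 70/179.
Then c = (6 − 27·(70/179))/6 = -136/179.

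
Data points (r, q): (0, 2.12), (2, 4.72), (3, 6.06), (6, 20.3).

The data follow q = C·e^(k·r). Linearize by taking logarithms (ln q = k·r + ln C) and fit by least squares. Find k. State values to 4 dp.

k = 0.3736

Taking logs, ln q = k·r + ln C, so regress ln q on r.
Σr = 11.0000, Σ(r)² = 49.0000, Σln q = 7.1156, Σr·ln q = 26.5725.
Equations: 49.0000·k + 11.0000·ln C = 26.5725;  11.0000·k + 4·ln C = 7.1156.
Δ = 49.0000·4 − (11.0000)² = 75.0000; k = (26.5725·4 − 11.0000·7.1156)/75.0000 = 0.37358, ln C = (49.0000·7.1156 − 11.0000·26.5725)/75.0000 = 0.75153.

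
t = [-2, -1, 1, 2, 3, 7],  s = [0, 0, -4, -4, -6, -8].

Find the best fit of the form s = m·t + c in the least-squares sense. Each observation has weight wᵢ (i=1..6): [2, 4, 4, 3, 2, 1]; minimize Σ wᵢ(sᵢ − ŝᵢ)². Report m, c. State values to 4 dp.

m = -1.0749, c = -1.9923

The normal system MᵀWM·[m, c]ᵀ = MᵀWs is [[95, 15]; [15, 16]]·[m, c]ᵀ = [-132, -48]ᵀ.
Eliminating c: 16·(row 1) − 15·(row 2) gives 1295·m = 16·(-132) − 15·(-48) = -1392, so m = -1392/1295.
Then c = ((-48) − 15·(-1392/1295))/16 = -516/259.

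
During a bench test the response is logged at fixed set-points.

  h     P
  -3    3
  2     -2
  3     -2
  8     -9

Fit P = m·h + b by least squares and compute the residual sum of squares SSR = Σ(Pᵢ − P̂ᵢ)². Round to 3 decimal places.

The normal equations are: 86·m + 10·b = -91;  10·m + 4·b = -10.
(Σh·h = 86, Σh = 10, Σ1 = 4, Σh·P = -91, ΣP = -10.)
Determinant 86·4 − 10² = 244.
m = ((-91)·4 − 10·(-10))/244 = -66/61; b = (86·(-10) − 10·(-91))/244 = 25/122.
Residuals: -55/122, -5/122, 127/122, -67/122; SSR = 97/61.

SSR = 1.590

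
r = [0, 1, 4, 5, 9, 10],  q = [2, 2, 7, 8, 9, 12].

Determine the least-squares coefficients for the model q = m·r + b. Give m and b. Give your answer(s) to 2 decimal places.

m = 0.94, b = 2.13

Sums needed: Σr·r = 223, Σr = 29, Σ1 = 6.
For Aᵀq: Σr·q = 271, Σq = 40.
So AᵀA·[m, b]ᵀ = Aᵀq: [[223, 29]; [29, 6]]·[m, b]ᵀ = [271, 40]ᵀ.
Δ = 223·6 − 29² = 497.
m = (271·6 − 29·40)/497 = 466/497; b = (223·40 − 29·271)/497 = 1061/497.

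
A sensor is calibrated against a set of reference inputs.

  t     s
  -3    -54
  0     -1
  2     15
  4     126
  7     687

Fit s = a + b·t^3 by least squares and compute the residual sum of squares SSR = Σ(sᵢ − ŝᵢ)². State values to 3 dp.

Entries of MᵀM: Σ1 = 5, Σt^3 = 388, Σt^3·t^3 = 122538.
Right-hand side: Σs = 773, Σt^3·s = 245283.
So MᵀM·[a, b]ᵀ = Mᵀs: [[5, 388]; [388, 122538]]·[a, b]ᵀ = [773, 245283]ᵀ.
Δ = 5·122538 − 388² = 462146.
a = (773·122538 − 388·245283)/462146 = -223965/231073; b = (5·245283 − 388·773)/462146 = 926491/462146.
Residuals: 507303/462146, -7108/231073, -15904/231073, -308549/231073, 155819/462146; SSR = 1436039/462146.

SSR = 3.107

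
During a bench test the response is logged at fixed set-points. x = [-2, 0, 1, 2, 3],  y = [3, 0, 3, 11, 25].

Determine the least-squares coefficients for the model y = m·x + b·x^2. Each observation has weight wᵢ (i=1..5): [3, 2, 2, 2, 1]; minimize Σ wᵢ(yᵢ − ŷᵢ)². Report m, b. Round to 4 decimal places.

The normal equations are: 31·m + 21·b = 107;  21·m + 163·b = 355.
(Σwᵢ·x·x = 31, Σwᵢ·x·x^2 = 21, Σwᵢ·x^2·x^2 = 163, Σwᵢ·x·y = 107, Σwᵢ·x^2·y = 355.)
Eliminating b: 163·(row 1) − 21·(row 2) gives 4612·m = 163·107 − 21·355 = 9986, so m = 4993/2306.
Then b = (355 − 21·(4993/2306))/163 = 4379/2306.

m = 2.1652, b = 1.8990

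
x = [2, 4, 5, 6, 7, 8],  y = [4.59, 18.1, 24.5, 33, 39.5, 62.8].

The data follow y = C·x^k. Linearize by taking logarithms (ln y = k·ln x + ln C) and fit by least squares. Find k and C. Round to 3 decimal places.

k = 1.798, C = 1.358

Let Y = ln y. Fitting Y = k·ln x + ln C by least squares:
Σln x = 9.5060, Σ(ln x)² = 16.3136, Σln y = 18.9312, Σln x·ln y = 32.2464.
Equations: 16.3136·k + 9.5060·ln C = 32.2464;  9.5060·k + 6·ln C = 18.9312.
Δ = 16.3136·6 − (9.5060)² = 7.5177; k = (32.2464·6 − 9.5060·18.9312)/7.5177 = 1.79816, ln C = (16.3136·18.9312 − 9.5060·32.2464)/7.5177 = 0.30632, so C = exp(0.30632) = 1.35841.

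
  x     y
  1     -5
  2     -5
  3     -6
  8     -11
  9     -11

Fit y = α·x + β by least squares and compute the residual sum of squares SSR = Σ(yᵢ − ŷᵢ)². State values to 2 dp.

SSR = 0.80

The normal equations are: 159·α + 23·β = -220;  23·α + 5·β = -38.
Δ = 159·5 − 23² = 266.
α = ((-220)·5 − 23·(-38))/266 = -113/133; β = (159·(-38) − 23·(-220))/266 = -491/133.
Residuals: -61/133, 52/133, 32/133, -68/133, 45/133; SSR = 106/133.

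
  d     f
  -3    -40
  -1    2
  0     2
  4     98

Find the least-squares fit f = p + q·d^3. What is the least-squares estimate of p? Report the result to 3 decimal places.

With design matrix M, MᵀM = [[4, 36]; [36, 4826]] and Mᵀf = [62, 7350]ᵀ.
Δ = 4·4826 − 36² = 18008.
p = (62·4826 − 36·7350)/18008 = 8653/4502; q = (4·7350 − 36·62)/18008 = 3396/2251.

p = 1.922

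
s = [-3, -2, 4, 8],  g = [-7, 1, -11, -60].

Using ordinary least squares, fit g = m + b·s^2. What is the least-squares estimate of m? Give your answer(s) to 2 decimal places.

m = 3.98

MᵀM·[m, b]ᵀ = Mᵀg reads: 4·m + 93·b = -77;  93·m + 4449·b = -4075.
(Σ1 = 4, Σs^2 = 93, Σs^2·s^2 = 4449, Σg = -77, Σs^2·g = -4075.)
Eliminating b: 4449·(row 1) − 93·(row 2) gives 9147·m = 4449·(-77) − 93·(-4075) = 36402, so m = 12134/3049.
Then b = ((-4075) − 93·(12134/3049))/4449 = -9139/9147.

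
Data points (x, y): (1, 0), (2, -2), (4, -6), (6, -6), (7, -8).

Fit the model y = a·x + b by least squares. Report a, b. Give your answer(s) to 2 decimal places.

a = -1.23, b = 0.52

Setting ∂/∂a … = 0 gives: 106·a + 20·b = -120;  20·a + 5·b = -22.
Δ = 106·5 − 20² = 130.
a = ((-120)·5 − 20·(-22))/130 = -16/13; b = (106·(-22) − 20·(-120))/130 = 34/65.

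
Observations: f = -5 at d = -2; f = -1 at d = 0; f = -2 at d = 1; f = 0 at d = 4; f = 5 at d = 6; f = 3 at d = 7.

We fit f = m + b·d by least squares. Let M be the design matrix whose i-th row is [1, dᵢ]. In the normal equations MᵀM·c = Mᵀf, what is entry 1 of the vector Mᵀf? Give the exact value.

0

Entry 1 ↔ basis 1, so (Mᵀf)_{1} = Σᵢ fᵢ = (1)·(-5) + (1)·(-1) + (1)·(-2) + (1)·(0) + (1)·(5) + (1)·(3) = 0.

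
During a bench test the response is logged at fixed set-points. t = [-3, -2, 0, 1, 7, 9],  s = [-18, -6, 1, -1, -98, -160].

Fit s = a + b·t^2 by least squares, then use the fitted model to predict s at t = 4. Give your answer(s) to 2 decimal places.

ŝ = -31.04

From the data, Σ1 = 6, Σt^2 = 144, Σt^2·t^2 = 9060.
And Σs = -282, Σt^2·s = -17949.
det = 6·9060 − 144² = 33624.
a = ((-282)·9060 − 144·(-17949))/33624 = 413/467; b = (6·(-17949) − 144·(-282))/33624 = -3727/1868.
At t = 4: ŝ = (413/467)·(1) + (-3727/1868)·(16) = -14495/467.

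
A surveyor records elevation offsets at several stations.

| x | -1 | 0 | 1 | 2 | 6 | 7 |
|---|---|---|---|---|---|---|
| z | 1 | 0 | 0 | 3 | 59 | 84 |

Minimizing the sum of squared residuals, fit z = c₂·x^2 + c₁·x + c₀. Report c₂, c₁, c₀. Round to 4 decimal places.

c₂ = 1.9182, c₁ = -1.3407, c₀ = -1.2409

Compute the Gram sums: Σx^2·x^2 = 3715, Σx^2·x = 567, Σx^2 = 91, Σx·x = 91, Σx = 15, Σ1 = 6.
For Aᵀz: Σx^2·z = 6253, Σx·z = 947, Σz = 147.
Solving the 3×3 system (Gaussian elimination) gives c₂ = 55551/28960, c₁ = -38827/28960, c₀ = -1123/905.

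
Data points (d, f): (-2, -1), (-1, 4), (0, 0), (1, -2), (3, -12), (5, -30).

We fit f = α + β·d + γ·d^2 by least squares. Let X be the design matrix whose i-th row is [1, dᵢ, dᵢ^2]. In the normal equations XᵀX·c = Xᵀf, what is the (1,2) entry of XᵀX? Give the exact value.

6

Row 1 ↔ basis 1, column 2 ↔ basis d, so (XᵀX)_{1,2} = Σᵢ d = (1)·(-2) + (1)·(-1) + (1)·(0) + (1)·(1) + (1)·(3) + (1)·(5) = 6.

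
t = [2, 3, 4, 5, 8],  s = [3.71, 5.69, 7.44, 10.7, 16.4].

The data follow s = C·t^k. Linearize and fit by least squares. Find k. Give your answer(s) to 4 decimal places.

k = 1.0899

With ln sᵢ as the transformed response and ln tᵢ as the regressor:
Σln t = 6.8669, Σ(ln t)² = 10.5236, Σln s = 10.2241, Σln t·ln s = 15.2326.
Normal system: [[10.5236, 6.8669]; [6.8669, 5]]·[k, ln C]ᵀ = [15.2326, 10.2241]ᵀ.
Solving (det = 5.4631): k = 1.08991, ln C = 0.54796.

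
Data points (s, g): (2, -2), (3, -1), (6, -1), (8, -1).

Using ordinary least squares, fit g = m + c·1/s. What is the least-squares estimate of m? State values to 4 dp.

m = -0.5517

The normal system XᵀX·[m, c]ᵀ = Xᵀg is [[4, 9/8]; [9/8, 233/576]]·[m, c]ᵀ = [-5, -13/8]ᵀ.
Eliminating c: (233/576)·(row 1) − (9/8)·(row 2) gives (203/576)·m = (233/576)·(-5) − (9/8)·(-13/8) = -7/36, so m = -16/29.
Then c = ((-13/8) − (9/8)·(-16/29))/(233/576) = -72/29.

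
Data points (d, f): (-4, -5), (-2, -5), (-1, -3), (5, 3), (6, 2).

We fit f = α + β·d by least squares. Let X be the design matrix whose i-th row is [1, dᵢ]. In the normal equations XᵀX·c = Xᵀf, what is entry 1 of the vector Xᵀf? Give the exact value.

-8

Entry 1 ↔ basis 1, so (Xᵀf)_{1} = Σᵢ fᵢ = (1)·(-5) + (1)·(-5) + (1)·(-3) + (1)·(3) + (1)·(2) = -8.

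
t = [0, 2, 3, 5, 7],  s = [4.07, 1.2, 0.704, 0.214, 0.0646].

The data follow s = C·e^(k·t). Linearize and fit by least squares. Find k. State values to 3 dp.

k = -0.590

Linearized form: ln s = k·t + ln C. From the 5 transformed points,
AᵀA = [[87.0000, 17.0000]; [17.0000, 5]], rhs = [-27.5740, -3.0463]ᵀ  (here Σt = 17.0000, Σ(t)² = 87.0000, Σln s = -3.0463, Σt·ln s = -27.5740).
Solving (det = 146.0000): k = -0.58960, ln C = 1.39539.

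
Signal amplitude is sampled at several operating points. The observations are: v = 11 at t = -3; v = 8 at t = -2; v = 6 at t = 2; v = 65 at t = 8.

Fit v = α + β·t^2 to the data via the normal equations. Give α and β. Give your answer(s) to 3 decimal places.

α = 2.851, β = 0.970

Forming AᵀA = [[4, 81]; [81, 4209]] and Aᵀv = [90, 4315]ᵀ gives AᵀA·[α, β]ᵀ = Aᵀv.
det = 4·4209 − 81² = 10275.
α = (90·4209 − 81·4315)/10275 = 1953/685; β = (4·4315 − 81·90)/10275 = 1994/2055.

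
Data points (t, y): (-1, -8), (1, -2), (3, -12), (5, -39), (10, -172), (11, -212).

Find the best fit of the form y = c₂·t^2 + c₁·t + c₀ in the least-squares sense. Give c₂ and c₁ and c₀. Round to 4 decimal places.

c₂ = -1.9812, c₁ = 2.8427, c₀ = -3.0468

The normal equations are: 25349·c₂ + 2483·c₁ + 257·c₀ = -43945;  2483·c₂ + 257·c₁ + 29·c₀ = -4277;  257·c₂ + 29·c₁ + 6·c₀ = -445.
Row-reducing yields c₂ = -161449/81492, c₁ = 231661/81492, c₀ = -41381/13582.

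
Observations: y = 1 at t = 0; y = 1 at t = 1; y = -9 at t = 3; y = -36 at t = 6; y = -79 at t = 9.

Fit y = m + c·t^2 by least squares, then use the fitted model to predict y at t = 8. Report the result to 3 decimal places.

Normal-equation sums: Σ1 = 5, Σt^2 = 127, Σt^2·t^2 = 7939.
And Σy = -122, Σt^2·y = -7775.
So AᵀA·[m, c]ᵀ = Aᵀy: [[5, 127]; [127, 7939]]·[m, c]ᵀ = [-122, -7775]ᵀ.
Δ = 5·7939 − 127² = 23566.
m = ((-122)·7939 − 127·(-7775))/23566 = 18867/23566; c = (5·(-7775) − 127·(-122))/23566 = -23381/23566.
At t = 8: ŷ = (18867/23566)·(1) + (-23381/23566)·(64) = -1477517/23566.

ŷ = -62.697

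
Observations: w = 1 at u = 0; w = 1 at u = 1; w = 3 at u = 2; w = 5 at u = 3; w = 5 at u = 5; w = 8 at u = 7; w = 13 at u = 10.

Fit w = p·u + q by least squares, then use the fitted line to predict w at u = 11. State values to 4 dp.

ŵ = 13.3402

Compute the Gram sums: Σu·u = 188, Σu = 28, Σ1 = 7.
And Σu·w = 233, Σw = 36.
Eliminating q: 7·(row 1) − 28·(row 2) gives 532·p = 7·233 − 28·36 = 623, so p = 89/76.
Then q = (36 − 28·(89/76))/7 = 61/133.
At u = 11: ŵ = (89/76)·(11) + (61/133)·(1) = 7097/532.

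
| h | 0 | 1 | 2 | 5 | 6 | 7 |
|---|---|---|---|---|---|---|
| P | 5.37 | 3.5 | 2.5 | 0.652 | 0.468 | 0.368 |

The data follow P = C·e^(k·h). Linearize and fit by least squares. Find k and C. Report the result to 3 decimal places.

k = -0.396, C = 5.273

Linearized form: ln P = k·h + ln C. From the 6 transformed points,
AᵀA = [[115.0000, 21.0000]; [21.0000, 6]], rhs = [-10.6066, 1.6632]ᵀ  (here Σh = 21.0000, Σ(h)² = 115.0000, Σln P = 1.6632, Σh·ln P = -10.6066).
Slope k = (n·Σh·ln P − Σh·Σln P)/(n·Σ(h)² − (Σh)²) = (6·-10.6066 − 21.0000·1.6632)/249.0000 = -0.39585; ln C = (Σln P − k·Σh)/n = 1.66269, so C = exp(1.66269) = 5.27345.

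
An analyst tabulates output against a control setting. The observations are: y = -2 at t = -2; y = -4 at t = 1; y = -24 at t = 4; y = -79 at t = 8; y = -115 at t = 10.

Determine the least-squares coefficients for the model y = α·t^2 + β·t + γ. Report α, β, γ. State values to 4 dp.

α = -0.9540, β = -1.8762, γ = -1.6212

From the data, Σt^2·t^2 = 14369, Σt^2·t = 1569, Σt^2 = 185, Σt·t = 185, Σt = 21, Σ1 = 5.
Right-hand side: Σt^2·y = -16952, Σt·y = -1878, Σy = -224.
Normal equations: [[14369, 1569, 185]; [1569, 185, 21]; [185, 21, 5]]·[α, β, γ]ᵀ = [-16952, -1878, -224]ᵀ.
Row-reducing yields α = -83/87, β = -1197/638, γ = -107/66.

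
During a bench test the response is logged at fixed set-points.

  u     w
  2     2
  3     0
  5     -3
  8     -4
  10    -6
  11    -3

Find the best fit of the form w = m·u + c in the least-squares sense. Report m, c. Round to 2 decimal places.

m = -0.65, c = 1.88

The normal equations are: 323·m + 39·c = -136;  39·m + 6·c = -14.
det = 323·6 − 39² = 417.
m = ((-136)·6 − 39·(-14))/417 = -90/139; c = (323·(-14) − 39·(-136))/417 = 782/417.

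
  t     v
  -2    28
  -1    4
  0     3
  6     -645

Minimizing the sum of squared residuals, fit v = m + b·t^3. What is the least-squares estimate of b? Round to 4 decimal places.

The normal equations are: 4·m + 207·b = -610;  207·m + 46721·b = -139548.
(Σ1 = 4, Σt^3 = 207, Σt^3·t^3 = 46721, Σv = -610, Σt^3·v = -139548.)
Eliminating b: 46721·(row 1) − 207·(row 2) gives 144035·m = 46721·(-610) − 207·(-139548) = 386626, so m = 386626/144035.
Then b = ((-139548) − 207·(386626/144035))/46721 = -431922/144035.

b = -2.9987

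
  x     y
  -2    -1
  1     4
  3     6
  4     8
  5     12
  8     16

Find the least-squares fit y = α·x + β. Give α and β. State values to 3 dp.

α = 1.725, β = 2.037

With design matrix A, AᵀA = [[119, 19]; [19, 6]] and Aᵀy = [244, 45]ᵀ.
Δ = 119·6 − 19² = 353.
α = (244·6 − 19·45)/353 = 609/353; β = (119·45 − 19·244)/353 = 719/353.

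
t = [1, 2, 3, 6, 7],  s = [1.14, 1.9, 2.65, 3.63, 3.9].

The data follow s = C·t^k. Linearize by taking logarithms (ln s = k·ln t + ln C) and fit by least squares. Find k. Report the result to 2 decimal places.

k = 0.63

Taking logs, ln s = k·ln t + ln C, so regress ln s on ln t.
Σln t = 5.5294, Σ(ln t)² = 8.6844, Σln s = 4.3977, Σln t·ln s = 6.4739.
Equations: 8.6844·k + 5.5294·ln C = 6.4739;  5.5294·k + 5·ln C = 4.3977.
Slope k = (n·Σln t·ln s − Σln t·Σln s)/(n·Σ(ln t)² − (Σln t)²) = (5·6.4739 − 5.5294·4.3977)/12.8473 = 0.62682; ln C = (Σln s − k·Σln t)/n = 0.18633.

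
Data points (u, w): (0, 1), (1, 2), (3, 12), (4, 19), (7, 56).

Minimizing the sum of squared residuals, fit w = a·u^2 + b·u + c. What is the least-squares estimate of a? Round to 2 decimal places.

Sums needed: Σu^2·u^2 = 2739, Σu^2·u = 435, Σu^2 = 75, Σu·u = 75, Σu = 15, Σ1 = 5.
Right-hand side: Σu^2·w = 3158, Σu·w = 506, Σw = 90.
AᵀA·[a, b, c]ᵀ = Aᵀw becomes [[2739, 435, 75]; [435, 75, 15]; [75, 15, 5]]·[a, b, c]ᵀ = [3158, 506, 90]ᵀ.
Row-reducing yields a = 13/12, b = 17/60, c = 9/10.

a = 1.08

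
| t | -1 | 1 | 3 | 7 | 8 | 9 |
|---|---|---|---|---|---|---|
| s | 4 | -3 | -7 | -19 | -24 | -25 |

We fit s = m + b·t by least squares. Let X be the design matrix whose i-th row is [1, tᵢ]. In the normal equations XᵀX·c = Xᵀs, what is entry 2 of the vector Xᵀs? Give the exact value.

Entry 2 ↔ basis t, so (Xᵀs)_{2} = Σᵢ (t)·sᵢ = (-1)·(4) + (1)·(-3) + (3)·(-7) + (7)·(-19) + (8)·(-24) + (9)·(-25) = -578.

-578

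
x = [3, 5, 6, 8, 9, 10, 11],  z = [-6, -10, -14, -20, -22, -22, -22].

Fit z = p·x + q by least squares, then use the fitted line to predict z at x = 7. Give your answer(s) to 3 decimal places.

From the data, Σx·x = 436, Σx = 52, Σ1 = 7.
Moment sums: Σx·z = -972, Σz = -116.
Δ = 436·7 − 52² = 348.
p = ((-972)·7 − 52·(-116))/348 = -193/87; q = (436·(-116) − 52·(-972))/348 = -8/87.
At x = 7: ẑ = (-193/87)·(7) + (-8/87)·(1) = -453/29.

ẑ = -15.621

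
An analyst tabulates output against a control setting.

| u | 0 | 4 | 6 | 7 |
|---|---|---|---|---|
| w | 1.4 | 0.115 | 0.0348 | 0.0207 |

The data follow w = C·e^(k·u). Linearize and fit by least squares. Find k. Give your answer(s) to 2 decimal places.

Let Y = ln w. Fitting Y = k·u + ln C by least squares:
Σu = 17.0000, Σ(u)² = 101.0000, Σln w = -9.0621, Σu·ln w = -55.9435.
Equations: 101.0000·k + 17.0000·ln C = -55.9435;  17.0000·k + 4·ln C = -9.0621.
Solving (det = 115.0000): k = -0.60624, ln C = 0.31101.

k = -0.61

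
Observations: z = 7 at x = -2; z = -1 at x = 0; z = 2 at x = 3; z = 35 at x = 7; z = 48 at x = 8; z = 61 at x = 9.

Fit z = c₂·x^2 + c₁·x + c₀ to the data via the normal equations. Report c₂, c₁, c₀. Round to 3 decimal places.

Normal-equation sums: Σx^2·x^2 = 13155, Σx^2·x = 1603, Σx^2 = 207, Σx·x = 207, Σx = 25, Σ1 = 6.
For Aᵀz: Σx^2·z = 9774, Σx·z = 1170, Σz = 152.
Inverting the 3×3 Gram matrix, [c₂, c₁, c₀]ᵀ = [51325/52536, -31805/17512, -21119/26268]ᵀ.

c₂ = 0.977, c₁ = -1.816, c₀ = -0.804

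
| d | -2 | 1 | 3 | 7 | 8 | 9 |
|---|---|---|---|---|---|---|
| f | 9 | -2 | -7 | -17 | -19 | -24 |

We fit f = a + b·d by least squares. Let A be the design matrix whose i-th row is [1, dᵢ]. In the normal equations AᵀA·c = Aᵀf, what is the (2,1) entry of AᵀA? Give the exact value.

26

Row 2 ↔ basis d, column 1 ↔ basis 1, so (AᵀA)_{2,1} = Σᵢ d = (-2)·(1) + (1)·(1) + (3)·(1) + (7)·(1) + (8)·(1) + (9)·(1) = 26.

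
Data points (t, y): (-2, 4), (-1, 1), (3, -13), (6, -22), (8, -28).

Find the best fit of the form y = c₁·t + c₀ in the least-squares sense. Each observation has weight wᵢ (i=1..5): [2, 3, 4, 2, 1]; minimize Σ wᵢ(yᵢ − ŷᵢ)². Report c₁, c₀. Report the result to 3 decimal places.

Entries of XᵀWX: Σwᵢ·t·t = 183, Σwᵢ·t = 25, Σwᵢ·1 = 12.
Right-hand side: Σwᵢ·t·y = -663, Σwᵢ·y = -113.
So XᵀWX·[c₁, c₀]ᵀ = XᵀWy: [[183, 25]; [25, 12]]·[c₁, c₀]ᵀ = [-663, -113]ᵀ.
Eliminating c₀: 12·(row 1) − 25·(row 2) gives 1571·c₁ = 12·(-663) − 25·(-113) = -5131, so c₁ = -5131/1571.
Then c₀ = ((-113) − 25·(-5131/1571))/12 = -4104/1571.

c₁ = -3.266, c₀ = -2.612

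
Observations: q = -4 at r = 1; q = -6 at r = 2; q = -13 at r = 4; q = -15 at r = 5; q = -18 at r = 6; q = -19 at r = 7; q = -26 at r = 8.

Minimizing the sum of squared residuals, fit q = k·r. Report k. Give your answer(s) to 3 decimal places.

Forming XᵀX = [[195]] and Xᵀq = [-592]ᵀ gives XᵀX·[k]ᵀ = Xᵀq.
k = (-592)/195 = -3.0359.

k = -3.036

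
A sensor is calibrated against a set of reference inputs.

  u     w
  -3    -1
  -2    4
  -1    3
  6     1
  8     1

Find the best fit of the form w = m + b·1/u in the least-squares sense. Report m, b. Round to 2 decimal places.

Compute the Gram sums: Σ1 = 5, Σ1/u = -37/24, Σ1/u·1/u = 809/576.
For Aᵀw: Σw = 8, Σ1/u·w = -35/8.
Normal equations: [[5, -37/24]; [-37/24, 809/576]]·[m, b]ᵀ = [8, -35/8]ᵀ.
Eliminating b: (809/576)·(row 1) − (-37/24)·(row 2) gives (223/48)·m = (809/576)·8 − (-37/24)·(-35/8) = 2587/576, so m = 2587/2676.
Then b = ((-35/8) − (-37/24)·(2587/2676))/(809/576) = -458/223.

m = 0.97, b = -2.05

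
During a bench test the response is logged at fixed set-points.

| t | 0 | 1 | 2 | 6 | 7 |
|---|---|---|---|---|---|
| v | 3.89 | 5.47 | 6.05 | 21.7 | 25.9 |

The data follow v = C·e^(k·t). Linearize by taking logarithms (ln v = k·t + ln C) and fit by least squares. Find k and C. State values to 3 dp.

With ln vᵢ as the transformed response and tᵢ as the regressor:
Σt = 16.0000, Σ(t)² = 90.0000, Σln v = 11.1893, Σt·ln v = 46.5430.
Equations: 90.0000·k + 16.0000·ln C = 46.5430;  16.0000·k + 5·ln C = 11.1893.
Solving (det = 194.0000): k = 0.27673, ln C = 1.35232, so C = exp(1.35232) = 3.86638.

k = 0.277, C = 3.866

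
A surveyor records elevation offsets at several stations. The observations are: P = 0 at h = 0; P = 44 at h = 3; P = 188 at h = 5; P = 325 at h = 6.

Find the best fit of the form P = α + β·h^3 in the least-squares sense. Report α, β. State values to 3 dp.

α = 1.525, β = 1.497

Normal-equation sums: Σ1 = 4, Σh^3 = 368, Σh^3·h^3 = 63010.
Right-hand side: ΣP = 557, Σh^3·P = 94888.
Eliminating β: 63010·(row 1) − 368·(row 2) gives 116616·α = 63010·557 − 368·94888 = 177786, so α = 29631/19436.
Then β = (94888 − 368·(29631/19436))/63010 = 7274/4859.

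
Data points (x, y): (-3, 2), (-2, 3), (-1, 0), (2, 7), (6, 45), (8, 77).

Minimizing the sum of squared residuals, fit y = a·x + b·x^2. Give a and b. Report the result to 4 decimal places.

Setting ∂/∂a … = 0 gives: 118·a + 700·b = 888;  700·a + 5506·b = 6606.
(Σx·x = 118, Σx·x^2 = 700, Σx^2·x^2 = 5506, Σx·y = 888, Σx^2·y = 6606.)
det = 118·5506 − 700² = 159708.
a = (888·5506 − 700·6606)/159708 = 22094/13309; b = (118·6606 − 700·888)/159708 = 13159/13309.

a = 1.6601, b = 0.9887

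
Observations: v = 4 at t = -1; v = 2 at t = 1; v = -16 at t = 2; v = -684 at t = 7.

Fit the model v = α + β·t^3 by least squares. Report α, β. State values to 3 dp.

With design matrix M, MᵀM = [[4, 351]; [351, 117715]] and Mᵀv = [-694, -234742]ᵀ.
Eliminating β: 117715·(row 1) − 351·(row 2) gives 347659·α = 117715·(-694) − 351·(-234742) = 700232, so α = 53864/26743.
Then β = ((-234742) − 351·(53864/26743))/117715 = -695374/347659.

α = 2.014, β = -2.000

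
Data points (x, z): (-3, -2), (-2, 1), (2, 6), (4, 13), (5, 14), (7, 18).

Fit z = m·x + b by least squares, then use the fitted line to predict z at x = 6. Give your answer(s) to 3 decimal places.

ẑ = 15.903

Setting ∂/∂m … = 0 gives: 107·m + 13·b = 264;  13·m + 6·b = 50.
det = 107·6 − 13² = 473.
m = (264·6 − 13·50)/473 = 934/473; b = (107·50 − 13·264)/473 = 1918/473.
At x = 6: ẑ = (934/473)·(6) + (1918/473)·(1) = 7522/473.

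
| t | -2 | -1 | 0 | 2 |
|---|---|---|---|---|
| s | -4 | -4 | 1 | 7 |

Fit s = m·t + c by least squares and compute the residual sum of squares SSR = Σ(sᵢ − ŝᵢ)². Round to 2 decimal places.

SSR = 4.74

The normal equations are: 9·m + (-1)·c = 26;  (-1)·m + 4·c = 0.
Δ = 9·4 − (-1)² = 35.
m = (26·4 − (-1)·0)/35 = 104/35; c = (9·0 − (-1)·26)/35 = 26/35.
Residuals: 6/5, -62/35, 9/35, 11/35; SSR = 166/35.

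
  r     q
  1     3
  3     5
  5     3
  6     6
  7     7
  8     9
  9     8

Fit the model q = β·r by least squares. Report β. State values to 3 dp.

AᵀA·[β]ᵀ = Aᵀq reads: 265·β = 262.
Hence β = 262 / 265 ≈ 0.988679.

β = 0.989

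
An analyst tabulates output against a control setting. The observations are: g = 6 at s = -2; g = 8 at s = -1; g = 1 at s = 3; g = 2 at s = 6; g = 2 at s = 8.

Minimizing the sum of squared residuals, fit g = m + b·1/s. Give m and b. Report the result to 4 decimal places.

From the data, Σ1 = 5, Σ1/s = -7/8, Σ1/s·1/s = 809/576.
For Aᵀg: Σg = 19, Σ1/s·g = -121/12.
Normal equations: [[5, -7/8]; [-7/8, 809/576]]·[m, b]ᵀ = [19, -121/12]ᵀ.
Δ = 5·(809/576) − (-7/8)² = 901/144.
m = (19·(809/576) − (-7/8)·(-121/12))/(901/144) = 10289/3604; b = (5·(-121/12) − (-7/8)·19)/(901/144) = -4866/901.

m = 2.8549, b = -5.4007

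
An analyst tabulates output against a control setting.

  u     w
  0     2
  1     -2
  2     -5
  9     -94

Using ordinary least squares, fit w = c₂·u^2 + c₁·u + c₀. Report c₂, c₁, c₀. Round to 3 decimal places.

c₂ = -1.007, c₁ = -1.549, c₀ = 1.556

Forming XᵀX = [[6578, 738, 86]; [738, 86, 12]; [86, 12, 4]] and Xᵀw = [-7636, -858, -99]ᵀ gives XᵀX·[c₂, c₁, c₀]ᵀ = Xᵀw.
Row-reducing yields c₂ = -1219/1210, c₁ = -9369/6050, c₀ = 4706/3025.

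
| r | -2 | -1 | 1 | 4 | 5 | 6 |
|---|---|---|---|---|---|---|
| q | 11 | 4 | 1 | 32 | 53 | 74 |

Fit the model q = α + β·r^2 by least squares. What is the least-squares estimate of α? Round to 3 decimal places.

α = 1.031

Compute the Gram sums: Σ1 = 6, Σr^2 = 83, Σr^2·r^2 = 2195.
Right-hand side: Σq = 175, Σr^2·q = 4550.
Normal equations: [[6, 83]; [83, 2195]]·[α, β]ᵀ = [175, 4550]ᵀ.
Determinant 6·2195 − 83² = 6281.
α = (175·2195 − 83·4550)/6281 = 6475/6281; β = (6·4550 − 83·175)/6281 = 12775/6281.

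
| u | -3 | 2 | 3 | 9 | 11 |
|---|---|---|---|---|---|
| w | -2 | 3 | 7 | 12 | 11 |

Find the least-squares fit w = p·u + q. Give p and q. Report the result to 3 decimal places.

The normal equations are: 224·p + 22·q = 262;  22·p + 5·q = 31.
(Σu·u = 224, Σu = 22, Σ1 = 5, Σu·w = 262, Σw = 31.)
Eliminating q: 5·(row 1) − 22·(row 2) gives 636·p = 5·262 − 22·31 = 628, so p = 157/159.
Then q = (31 − 22·(157/159))/5 = 295/159.

p = 0.987, q = 1.855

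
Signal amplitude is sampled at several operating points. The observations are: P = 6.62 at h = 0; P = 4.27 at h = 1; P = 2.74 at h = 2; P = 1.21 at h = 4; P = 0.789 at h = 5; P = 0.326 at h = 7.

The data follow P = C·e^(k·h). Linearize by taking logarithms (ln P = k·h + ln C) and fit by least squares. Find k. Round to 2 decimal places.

Taking logs, ln P = k·h + ln C, so regress ln P on h.
XᵀX = [[95.0000, 19.0000]; [19.0000, 6]], rhs = [-4.8009, 3.1824]ᵀ  (here Σh = 19.0000, Σ(h)² = 95.0000, Σln P = 3.1824, Σh·ln P = -4.8009).
Slope k = (n·Σh·ln P − Σh·Σln P)/(n·Σ(h)² − (Σh)²) = (6·-4.8009 − 19.0000·3.1824)/209.0000 = -0.42714; ln C = (Σln P − k·Σh)/n = 1.88301.

k = -0.43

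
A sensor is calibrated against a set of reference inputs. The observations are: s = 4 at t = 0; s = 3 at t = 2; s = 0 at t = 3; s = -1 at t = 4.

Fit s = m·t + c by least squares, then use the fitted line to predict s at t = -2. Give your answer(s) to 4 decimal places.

The normal system MᵀM·[m, c]ᵀ = Mᵀs is [[29, 9]; [9, 4]]·[m, c]ᵀ = [2, 6]ᵀ.
Eliminating c: 4·(row 1) − 9·(row 2) gives 35·m = 4·2 − 9·6 = -46, so m = -46/35.
Then c = (6 − 9·(-46/35))/4 = 156/35.
At t = -2: ŝ = (-46/35)·(-2) + (156/35)·(1) = 248/35.

ŝ = 7.0857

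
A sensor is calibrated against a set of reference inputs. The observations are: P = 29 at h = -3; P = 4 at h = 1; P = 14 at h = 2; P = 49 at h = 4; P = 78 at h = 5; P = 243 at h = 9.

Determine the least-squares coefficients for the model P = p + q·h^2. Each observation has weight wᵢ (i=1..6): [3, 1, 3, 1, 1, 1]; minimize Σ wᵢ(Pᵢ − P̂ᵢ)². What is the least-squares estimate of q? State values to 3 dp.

q = 2.979

AᵀWA·[p, q]ᵀ = AᵀWP reads: 10·p + 162·q = 503;  162·p + 7734·q = 23372.
det = 10·7734 − 162² = 51096.
p = (503·7734 − 162·23372)/51096 = 17323/8516; q = (10·23372 − 162·503)/51096 = 76117/25548.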